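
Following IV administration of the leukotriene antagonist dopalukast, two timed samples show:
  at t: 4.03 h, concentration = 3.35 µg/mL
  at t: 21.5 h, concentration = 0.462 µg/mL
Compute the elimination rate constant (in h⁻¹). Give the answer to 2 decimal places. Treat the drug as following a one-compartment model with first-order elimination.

k = ln(C₁/C₂) / (t₂ − t₁) = ln(3.35/0.462) / (21.5 − 4.03)
  = 1.981 / 17.47 = 0.1134 h⁻¹

0.11 h⁻¹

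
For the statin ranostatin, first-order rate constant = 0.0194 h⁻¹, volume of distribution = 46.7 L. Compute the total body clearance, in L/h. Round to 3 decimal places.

CL = k × Vd = 0.0194 × 46.7 = 0.9060 L/h

0.906 L/h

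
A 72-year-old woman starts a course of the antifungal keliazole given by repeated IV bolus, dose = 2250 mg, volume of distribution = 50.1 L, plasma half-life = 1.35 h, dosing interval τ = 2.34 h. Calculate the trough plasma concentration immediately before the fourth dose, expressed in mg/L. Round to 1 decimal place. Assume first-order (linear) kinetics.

C₀ per dose = Dose / Vd = 2250 / 50.1 = 44.91 mg/L
k = ln2 / t½ = 0.693147 / 1.35 = 0.5134 h⁻¹
Fraction remaining after one interval: r = e^(−kτ) = e^(−0.5134 × 2.34) = 0.3008
Before dose 4, 3 doses have been given (aged 1τ, 2τ, 3τ).
C_trough = C₀ × (r + r² + … + r^3) = C₀ × r(1−r^3)/(1−r)
        = 44.91 × 0.3008 × (1 − 0.02722) / (1 − 0.3008) = 18.79 mg/L

18.8 mg/L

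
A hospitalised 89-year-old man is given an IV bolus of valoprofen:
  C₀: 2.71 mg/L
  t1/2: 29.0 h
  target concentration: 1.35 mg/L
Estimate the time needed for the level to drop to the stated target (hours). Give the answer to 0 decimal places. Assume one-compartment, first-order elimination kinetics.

k = ln2 / t½ = 0.693147 / 29.0 = 0.02390 h⁻¹
t = ln(C₀ / C) / k = ln(2.710 / 1.35) / 0.02390
  = ln(2.007) / 0.02390 = 0.6966 / 0.02390 = 29.15 h

29 h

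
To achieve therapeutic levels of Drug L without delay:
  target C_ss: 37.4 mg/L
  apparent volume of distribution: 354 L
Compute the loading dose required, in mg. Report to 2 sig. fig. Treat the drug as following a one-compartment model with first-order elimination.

13000 mg

LD = Css × Vd = 37.4 × 354 = 13240 mg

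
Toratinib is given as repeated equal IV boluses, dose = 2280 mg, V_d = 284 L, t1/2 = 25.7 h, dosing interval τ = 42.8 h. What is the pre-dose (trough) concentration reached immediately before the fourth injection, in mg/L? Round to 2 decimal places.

3.58 mg/L

C₀ per dose = Dose / Vd = 2280 / 284 = 8.028 mg/L
k = ln2 / t½ = 0.693147 / 25.7 = 0.02697 h⁻¹
Fraction remaining after one interval: r = e^(−kτ) = e^(−0.02697 × 42.8) = 0.3153
Before dose 4, 3 doses have been given (aged 1τ, 2τ, 3τ).
C_trough = C₀ × (r + r² + … + r^3) = C₀ × r(1−r^3)/(1−r)
        = 8.028 × 0.3153 × (1 − 0.03135) / (1 − 0.3153) = 3.581 mg/L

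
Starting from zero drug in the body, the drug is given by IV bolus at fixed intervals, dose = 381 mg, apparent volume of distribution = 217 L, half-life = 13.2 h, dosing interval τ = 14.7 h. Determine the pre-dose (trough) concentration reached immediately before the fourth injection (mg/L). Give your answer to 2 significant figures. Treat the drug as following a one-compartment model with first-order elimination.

C₀ per dose = Dose / Vd = 381 / 217 = 1.756 mg/L
k = ln2 / t½ = 0.693147 / 13.2 = 0.05251 h⁻¹
Fraction remaining after one interval: r = e^(−kτ) = e^(−0.05251 × 14.7) = 0.4621
Before dose 4, 3 doses have been given (aged 1τ, 2τ, 3τ).
C_trough = C₀ × (r + r² + … + r^3) = C₀ × r(1−r^3)/(1−r)
        = 1.756 × 0.4621 × (1 − 0.09868) / (1 − 0.4621) = 1.360 mg/L

1.4 mg/L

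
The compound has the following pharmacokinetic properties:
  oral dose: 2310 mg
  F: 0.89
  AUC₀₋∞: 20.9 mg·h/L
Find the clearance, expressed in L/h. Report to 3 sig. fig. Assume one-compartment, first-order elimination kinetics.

98.4 L/h

CL = F·Dose / AUC = 0.89 × 2310 / 20.9 = 98.37 L/h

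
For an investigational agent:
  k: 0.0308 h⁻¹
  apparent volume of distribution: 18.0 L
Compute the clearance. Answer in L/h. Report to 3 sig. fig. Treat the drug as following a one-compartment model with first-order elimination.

CL = k × Vd = 0.0308 × 18.0 = 0.5544 L/h

0.554 L/h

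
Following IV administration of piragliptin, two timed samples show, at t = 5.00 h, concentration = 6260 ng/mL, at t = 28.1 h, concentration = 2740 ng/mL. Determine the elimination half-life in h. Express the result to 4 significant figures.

k = ln(C₁/C₂) / (t₂ − t₁) = ln(6260/2740) / (28.1 − 5.00)
  = 0.8262 / 23.10 = 0.03577 h⁻¹
t½ = ln2 / k = 0.693147 / 0.03577 = 19.38 h

19.38 h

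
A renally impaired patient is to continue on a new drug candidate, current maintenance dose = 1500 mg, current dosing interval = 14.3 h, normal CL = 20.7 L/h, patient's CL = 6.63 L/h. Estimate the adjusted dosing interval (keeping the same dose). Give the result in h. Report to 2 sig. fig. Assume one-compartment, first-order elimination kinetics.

45 h

To keep the same average steady-state level, dosing rate must scale with clearance.
CL ratio = 6.63 / 20.7 = 0.3203
New interval (same dose) = 14.3 / 0.3203 = 44.65 h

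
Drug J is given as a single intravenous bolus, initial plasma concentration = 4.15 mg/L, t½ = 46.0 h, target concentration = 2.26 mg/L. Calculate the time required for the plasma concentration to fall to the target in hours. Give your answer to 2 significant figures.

40 h

k = ln2 / t½ = 0.693147 / 46.0 = 0.01507 h⁻¹
t = ln(C₀ / C) / k = ln(4.150 / 2.26) / 0.01507
  = ln(1.836) / 0.01507 = 0.6076 / 0.01507 = 40.32 h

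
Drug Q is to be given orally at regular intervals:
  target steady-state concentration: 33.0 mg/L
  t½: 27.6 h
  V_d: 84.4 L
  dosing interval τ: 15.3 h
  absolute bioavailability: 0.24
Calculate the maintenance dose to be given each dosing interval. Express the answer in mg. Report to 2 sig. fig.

4500 mg

k = ln2 / t½ = 0.693147 / 27.6 = 0.02511 h⁻¹
CL = k × Vd = 0.02511 × 84.4 = 2.119 L/h
At steady state, F × (Dose/τ) = Css × CL.
Dose = Css × CL × τ / F = 33.0 × 2.119 × 15.3 / 0.24 = 4458 mg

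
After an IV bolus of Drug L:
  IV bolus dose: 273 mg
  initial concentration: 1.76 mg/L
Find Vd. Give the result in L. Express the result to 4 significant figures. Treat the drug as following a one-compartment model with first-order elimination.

Vd = Dose / C₀ = 273.0 / 1.76 = 155.1 L

155.1 L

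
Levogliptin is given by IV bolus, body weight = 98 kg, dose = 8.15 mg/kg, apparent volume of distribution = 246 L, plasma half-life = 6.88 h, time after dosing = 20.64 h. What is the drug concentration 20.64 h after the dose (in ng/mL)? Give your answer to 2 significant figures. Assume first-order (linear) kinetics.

Total dose = 8.15 × 98 = 798.7 mg
C₀ = Dose / Vd = 798.7 / 246 = 3.247 mg/L
k = ln2 / t½ = 0.693147 / 6.88 = 0.1007 h⁻¹
t / t½ = 20.64 / 6.88 = 3 half-lives
C = C₀ × (1/2)^3 = 3.247 × 0.1250 = 0.4059 mg/L
Convert: 0.4059 mg/L × 1000 = 405.9 ng/mL

410 ng/mL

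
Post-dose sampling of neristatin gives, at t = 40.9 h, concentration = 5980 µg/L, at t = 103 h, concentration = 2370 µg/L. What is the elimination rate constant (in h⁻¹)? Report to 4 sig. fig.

0.01490 h⁻¹

k = ln(C₁/C₂) / (t₂ − t₁) = ln(5980/2370) / (103 − 40.9)
  = 0.9255 / 62.10 = 0.01490 h⁻¹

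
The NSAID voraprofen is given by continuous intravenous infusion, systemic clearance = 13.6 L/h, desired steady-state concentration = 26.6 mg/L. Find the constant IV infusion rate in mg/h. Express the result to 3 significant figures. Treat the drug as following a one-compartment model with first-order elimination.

At steady state, infusion rate R₀ = Css × CL = 26.6 × 13.60 = 361.8 mg/h

362 mg/h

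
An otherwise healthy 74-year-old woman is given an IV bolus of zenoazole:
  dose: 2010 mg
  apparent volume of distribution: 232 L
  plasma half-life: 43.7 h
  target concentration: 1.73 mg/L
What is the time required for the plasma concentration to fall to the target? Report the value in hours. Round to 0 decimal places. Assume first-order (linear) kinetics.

C₀ = Dose / Vd = 2010 / 232 = 8.664 mg/L
k = ln2 / t½ = 0.693147 / 43.7 = 0.01586 h⁻¹
t = ln(C₀ / C) / k = ln(8.664 / 1.73) / 0.01586
  = ln(5.008) / 0.01586 = 1.611 / 0.01586 = 101.6 h

102 h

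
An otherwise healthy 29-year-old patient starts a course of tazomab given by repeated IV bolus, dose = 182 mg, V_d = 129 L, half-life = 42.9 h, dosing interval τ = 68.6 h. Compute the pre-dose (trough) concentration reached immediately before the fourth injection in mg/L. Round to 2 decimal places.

0.67 mg/L

C₀ per dose = Dose / Vd = 182 / 129 = 1.411 mg/L
k = ln2 / t½ = 0.693147 / 42.9 = 0.01616 h⁻¹
Fraction remaining after one interval: r = e^(−kτ) = e^(−0.01616 × 68.6) = 0.3300
Before dose 4, 3 doses have been given (aged 1τ, 2τ, 3τ).
C_trough = C₀ × (r + r² + … + r^3) = C₀ × r(1−r^3)/(1−r)
        = 1.411 × 0.3300 × (1 − 0.03594) / (1 − 0.3300) = 0.6700 mg/L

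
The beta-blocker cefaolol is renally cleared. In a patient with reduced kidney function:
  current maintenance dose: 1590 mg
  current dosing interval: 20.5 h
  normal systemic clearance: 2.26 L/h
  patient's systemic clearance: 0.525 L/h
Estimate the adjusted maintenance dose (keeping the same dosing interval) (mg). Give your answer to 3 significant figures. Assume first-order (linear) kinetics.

369 mg

To keep the same average steady-state level, dosing rate must scale with clearance.
CL ratio = 0.525 / 2.26 = 0.2323
New dose (same interval) = 1590 × 0.2323 = 369.4 mg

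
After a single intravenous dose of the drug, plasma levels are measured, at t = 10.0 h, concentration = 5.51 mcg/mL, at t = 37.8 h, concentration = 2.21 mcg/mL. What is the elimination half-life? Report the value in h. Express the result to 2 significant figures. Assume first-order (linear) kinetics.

21 h

k = ln(C₁/C₂) / (t₂ − t₁) = ln(5.51/2.21) / (37.8 − 10.0)
  = 0.9136 / 27.80 = 0.03286 h⁻¹
t½ = ln2 / k = 0.693147 / 0.03286 = 21.09 h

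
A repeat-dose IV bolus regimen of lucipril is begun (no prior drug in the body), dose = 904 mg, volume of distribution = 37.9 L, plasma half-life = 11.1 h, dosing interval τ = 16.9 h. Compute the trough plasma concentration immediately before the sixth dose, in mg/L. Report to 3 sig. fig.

C₀ per dose = Dose / Vd = 904 / 37.9 = 23.85 mg/L
k = ln2 / t½ = 0.693147 / 11.1 = 0.06245 h⁻¹
Fraction remaining after one interval: r = e^(−kτ) = e^(−0.06245 × 16.9) = 0.3481
Before dose 6, 5 doses have been given (aged 1τ, 2τ, 3τ, 4τ, 5τ).
C_trough = C₀ × (r + r² + … + r^5) = C₀ × r(1−r^5)/(1−r)
        = 23.85 × 0.3481 × (1 − 0.005111) / (1 − 0.3481) = 12.67 mg/L

12.7 mg/L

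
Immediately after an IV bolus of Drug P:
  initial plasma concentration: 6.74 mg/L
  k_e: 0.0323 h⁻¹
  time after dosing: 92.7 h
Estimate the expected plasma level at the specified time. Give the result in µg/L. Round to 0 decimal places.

C = C₀ · e^(−k·t) = 6.740 × e^(−0.03230 × 92.7)
  = 6.740 × 0.05008 = 0.3375 mg/L
Convert: 0.3375 mg/L × 1000 = 337.5 µg/L

338 µg/L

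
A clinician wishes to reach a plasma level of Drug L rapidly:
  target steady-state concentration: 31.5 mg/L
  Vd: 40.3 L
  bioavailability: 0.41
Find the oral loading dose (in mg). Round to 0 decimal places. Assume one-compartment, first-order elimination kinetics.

LD = Css × Vd / F = 31.5 × 40.3 / 0.41 = 3096 mg

3096 mg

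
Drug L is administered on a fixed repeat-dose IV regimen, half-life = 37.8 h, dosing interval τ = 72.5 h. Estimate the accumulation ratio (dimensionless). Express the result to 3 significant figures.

1.36

k = ln2 / t½ = 0.693147 / 37.8 = 0.01834 h⁻¹
e^(−kτ) = e^(−0.01834 × 72.5) = 0.2646
Accumulation ratio R = 1 / (1 − e^(−kτ)) = 1 / (1 − 0.2646) = 1.360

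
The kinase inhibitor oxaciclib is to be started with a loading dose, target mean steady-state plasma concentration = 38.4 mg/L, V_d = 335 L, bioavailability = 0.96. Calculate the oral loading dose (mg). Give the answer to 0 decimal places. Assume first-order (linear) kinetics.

LD = Css × Vd / F = 38.4 × 335 / 0.96 = 13400 mg

13400 mg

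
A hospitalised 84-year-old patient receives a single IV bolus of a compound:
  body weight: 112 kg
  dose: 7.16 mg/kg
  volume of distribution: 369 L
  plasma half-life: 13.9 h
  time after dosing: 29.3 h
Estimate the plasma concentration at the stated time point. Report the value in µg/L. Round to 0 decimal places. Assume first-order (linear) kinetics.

Total dose = 7.16 × 112 = 801.9 mg
C₀ = Dose / Vd = 801.9 / 369 = 2.173 mg/L
k = ln2 / t½ = 0.693147 / 13.9 = 0.04987 h⁻¹
C = C₀ · e^(−k·t) = 2.173 × e^(−0.04987 × 29.3)
  = 2.173 × 0.2320 = 0.5041 mg/L
Convert: 0.5041 mg/L × 1000 = 504.1 µg/L

504 µg/L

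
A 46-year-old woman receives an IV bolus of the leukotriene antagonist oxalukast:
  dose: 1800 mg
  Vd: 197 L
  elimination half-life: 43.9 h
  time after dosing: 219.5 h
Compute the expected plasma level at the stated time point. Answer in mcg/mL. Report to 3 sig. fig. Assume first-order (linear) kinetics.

C₀ = Dose / Vd = 1800 / 197 = 9.137 mg/L
k = ln2 / t½ = 0.693147 / 43.9 = 0.01579 h⁻¹
t / t½ = 219.5 / 43.9 = 5 half-lives
C = C₀ × (1/2)^5 = 9.137 × 0.03125 = 0.2855 mg/L
(0.2855 mg/L = 0.2855 mcg/mL)

0.286 mcg/mL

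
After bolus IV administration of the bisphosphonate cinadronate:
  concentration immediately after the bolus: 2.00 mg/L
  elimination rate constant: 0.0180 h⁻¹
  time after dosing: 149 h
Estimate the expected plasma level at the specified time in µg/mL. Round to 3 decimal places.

C = C₀ · e^(−k·t) = 2.000 × e^(−0.01800 × 149)
  = 2.000 × 0.06843 = 0.1369 mg/L
(0.1369 mg/L = 0.1369 µg/mL)

0.137 µg/mL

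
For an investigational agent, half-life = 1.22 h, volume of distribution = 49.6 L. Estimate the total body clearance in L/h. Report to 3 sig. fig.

28.2 L/h

k = ln2 / t½ = 0.693147 / 1.22 = 0.5682 h⁻¹
CL = k × Vd = 0.5682 × 49.6 = 28.18 L/h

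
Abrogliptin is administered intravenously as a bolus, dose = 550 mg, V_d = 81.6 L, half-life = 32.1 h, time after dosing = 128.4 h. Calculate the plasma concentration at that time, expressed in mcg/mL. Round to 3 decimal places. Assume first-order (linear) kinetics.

0.421 mcg/mL

C₀ = Dose / Vd = 550.0 / 81.6 = 6.740 mg/L
k = ln2 / t½ = 0.693147 / 32.1 = 0.02159 h⁻¹
t / t½ = 128.4 / 32.1 = 4 half-lives
C = C₀ × (1/2)^4 = 6.740 × 0.06250 = 0.4213 mg/L
(0.4213 mg/L = 0.4213 mcg/mL)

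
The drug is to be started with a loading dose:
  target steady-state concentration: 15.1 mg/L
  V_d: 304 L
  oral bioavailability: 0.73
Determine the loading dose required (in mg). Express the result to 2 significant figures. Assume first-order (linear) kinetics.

LD = Css × Vd / F = 15.1 × 304 / 0.73 = 6288 mg

6300 mg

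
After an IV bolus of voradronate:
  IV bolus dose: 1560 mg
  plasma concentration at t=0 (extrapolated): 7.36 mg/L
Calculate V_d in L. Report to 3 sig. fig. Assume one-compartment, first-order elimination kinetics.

212 L

Vd = Dose / C₀ = 1560 / 7.36 = 212.0 L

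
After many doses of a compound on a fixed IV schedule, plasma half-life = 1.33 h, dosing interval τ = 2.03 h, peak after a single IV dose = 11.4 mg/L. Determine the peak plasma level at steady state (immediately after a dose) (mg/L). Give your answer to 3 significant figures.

17.5 mg/L

k = ln2 / t½ = 0.693147 / 1.33 = 0.5212 h⁻¹
e^(−kτ) = e^(−0.5212 × 2.03) = 0.3471
Accumulation ratio R = 1 / (1 − e^(−kτ)) = 1 / (1 − 0.3471) = 1.532
Steady-state peak = C₀ × R = 11.4 × 1.532 = 17.46 mg/L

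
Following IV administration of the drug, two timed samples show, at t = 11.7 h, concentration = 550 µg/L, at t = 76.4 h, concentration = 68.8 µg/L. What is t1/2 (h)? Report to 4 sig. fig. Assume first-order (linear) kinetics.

21.57 h

k = ln(C₁/C₂) / (t₂ − t₁) = ln(550/68.8) / (76.4 − 11.7)
  = 2.079 / 64.70 = 0.03213 h⁻¹
t½ = ln2 / k = 0.693147 / 0.03213 = 21.57 h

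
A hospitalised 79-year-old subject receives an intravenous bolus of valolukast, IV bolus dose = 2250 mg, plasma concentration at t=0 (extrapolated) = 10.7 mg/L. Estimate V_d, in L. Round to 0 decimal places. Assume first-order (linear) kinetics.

Vd = Dose / C₀ = 2250 / 10.7 = 210.3 L

210 L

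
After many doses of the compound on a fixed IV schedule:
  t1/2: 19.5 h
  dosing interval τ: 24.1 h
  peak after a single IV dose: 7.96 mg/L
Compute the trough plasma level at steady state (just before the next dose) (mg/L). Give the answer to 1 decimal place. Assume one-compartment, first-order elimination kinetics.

5.9 mg/L

k = ln2 / t½ = 0.693147 / 19.5 = 0.03555 h⁻¹
e^(−kτ) = e^(−0.03555 × 24.1) = 0.4245
Accumulation ratio R = 1 / (1 − e^(−kτ)) = 1 / (1 − 0.4245) = 1.738
Steady-state trough = C₀ × R × e^(−kτ) = 7.96 × 1.738 × 0.4245 = 5.873 mg/L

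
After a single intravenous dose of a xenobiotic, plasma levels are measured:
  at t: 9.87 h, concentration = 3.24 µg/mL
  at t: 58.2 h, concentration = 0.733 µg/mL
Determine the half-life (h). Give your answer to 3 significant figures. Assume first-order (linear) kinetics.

k = ln(C₁/C₂) / (t₂ − t₁) = ln(3.24/0.733) / (58.2 − 9.87)
  = 1.486 / 48.33 = 0.03075 h⁻¹
t½ = ln2 / k = 0.693147 / 0.03075 = 22.54 h

22.5 h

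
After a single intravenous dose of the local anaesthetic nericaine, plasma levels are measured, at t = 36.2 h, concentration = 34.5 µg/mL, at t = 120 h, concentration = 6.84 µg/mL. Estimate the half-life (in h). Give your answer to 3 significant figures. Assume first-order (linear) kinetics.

35.9 h

k = ln(C₁/C₂) / (t₂ − t₁) = ln(34.5/6.84) / (120 − 36.2)
  = 1.618 / 83.80 = 0.01931 h⁻¹
t½ = ln2 / k = 0.693147 / 0.01931 = 35.90 h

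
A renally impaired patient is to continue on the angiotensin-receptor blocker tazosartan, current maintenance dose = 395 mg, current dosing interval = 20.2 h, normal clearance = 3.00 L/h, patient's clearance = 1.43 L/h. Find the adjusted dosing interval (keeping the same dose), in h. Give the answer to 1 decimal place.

To keep the same average steady-state level, dosing rate must scale with clearance.
CL ratio = 1.43 / 3.00 = 0.4767
New interval (same dose) = 20.2 / 0.4767 = 42.37 h

42.4 h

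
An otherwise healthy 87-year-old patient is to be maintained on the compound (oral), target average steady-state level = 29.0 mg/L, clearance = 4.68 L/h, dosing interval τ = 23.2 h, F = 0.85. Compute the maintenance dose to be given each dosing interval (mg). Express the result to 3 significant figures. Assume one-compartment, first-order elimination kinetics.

At steady state, F × (Dose/τ) = Css × CL.
Dose = Css × CL × τ / F = 29.0 × 4.680 × 23.2 / 0.85 = 3704 mg

3700 mg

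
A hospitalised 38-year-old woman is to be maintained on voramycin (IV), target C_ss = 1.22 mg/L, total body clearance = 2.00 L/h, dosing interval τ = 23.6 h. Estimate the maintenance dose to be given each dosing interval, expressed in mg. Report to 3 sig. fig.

At steady state, Dose/τ = Css × CL.
Dose = Css × CL × τ = 1.22 × 2.000 × 23.6 = 57.58 mg

57.6 mg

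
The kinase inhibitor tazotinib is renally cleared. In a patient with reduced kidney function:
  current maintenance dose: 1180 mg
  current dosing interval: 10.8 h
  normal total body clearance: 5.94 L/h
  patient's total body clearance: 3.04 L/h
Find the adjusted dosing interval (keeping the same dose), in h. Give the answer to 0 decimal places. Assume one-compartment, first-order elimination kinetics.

21 h

To keep the same average steady-state level, dosing rate must scale with clearance.
CL ratio = 3.04 / 5.94 = 0.5118
New interval (same dose) = 10.8 / 0.5118 = 21.10 h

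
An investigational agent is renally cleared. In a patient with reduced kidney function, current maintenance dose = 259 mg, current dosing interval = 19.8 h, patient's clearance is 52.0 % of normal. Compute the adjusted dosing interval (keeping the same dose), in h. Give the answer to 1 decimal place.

To keep the same average steady-state level, dosing rate must scale with clearance.
CL ratio = 52.0 / 100 = 0.5200
New interval (same dose) = 19.8 / 0.5200 = 38.08 h

38.1 h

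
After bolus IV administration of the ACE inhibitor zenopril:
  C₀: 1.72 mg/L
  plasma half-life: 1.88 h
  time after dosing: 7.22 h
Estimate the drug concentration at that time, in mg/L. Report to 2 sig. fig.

k = ln2 / t½ = 0.693147 / 1.88 = 0.3687 h⁻¹
C = C₀ · e^(−k·t) = 1.720 × e^(−0.3687 × 7.22)
  = 1.720 × 0.06981 = 0.1201 mg/L

0.12 mg/L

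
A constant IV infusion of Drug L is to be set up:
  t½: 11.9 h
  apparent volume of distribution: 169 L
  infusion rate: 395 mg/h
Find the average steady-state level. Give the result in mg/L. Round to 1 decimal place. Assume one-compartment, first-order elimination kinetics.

40.1 mg/L

k = ln2 / t½ = 0.693147 / 11.9 = 0.05825 h⁻¹
CL = k × Vd = 0.05825 × 169 = 9.844 L/h
At steady state Css = R₀ / CL = 395 / 9.844 = 40.13 mg/L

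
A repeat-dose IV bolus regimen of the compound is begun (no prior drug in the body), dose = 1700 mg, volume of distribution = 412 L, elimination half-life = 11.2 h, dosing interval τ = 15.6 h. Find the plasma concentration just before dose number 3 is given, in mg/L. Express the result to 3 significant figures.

C₀ per dose = Dose / Vd = 1700 / 412 = 4.126 mg/L
k = ln2 / t½ = 0.693147 / 11.2 = 0.06189 h⁻¹
Fraction remaining after one interval: r = e^(−kτ) = e^(−0.06189 × 15.6) = 0.3808
Before dose 3, 2 doses have been given (aged 1τ, 2τ).
C_trough = C₀ × (r + r²) = 4.126 × (0.3808 + 0.1450) = 2.169 mg/L

2.17 mg/L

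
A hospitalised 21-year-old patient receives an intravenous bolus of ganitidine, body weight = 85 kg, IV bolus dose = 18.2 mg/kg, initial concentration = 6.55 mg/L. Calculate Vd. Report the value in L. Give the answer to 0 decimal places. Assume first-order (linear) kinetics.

Dose = 18.2 × 85 = 1547 mg
Vd = Dose / C₀ = 1547 / 6.55 = 236.2 L

236 L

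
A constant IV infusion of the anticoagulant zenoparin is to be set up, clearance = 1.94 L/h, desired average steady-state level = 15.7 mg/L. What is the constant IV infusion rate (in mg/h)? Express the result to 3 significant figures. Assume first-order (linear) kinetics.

At steady state, infusion rate R₀ = Css × CL = 15.7 × 1.940 = 30.46 mg/h

30.5 mg/h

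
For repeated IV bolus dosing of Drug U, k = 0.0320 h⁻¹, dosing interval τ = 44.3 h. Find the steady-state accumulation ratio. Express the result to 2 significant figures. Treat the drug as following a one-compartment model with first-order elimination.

e^(−kτ) = e^(−0.03200 × 44.3) = 0.2423
Accumulation ratio R = 1 / (1 − e^(−kτ)) = 1 / (1 − 0.2423) = 1.320

1.3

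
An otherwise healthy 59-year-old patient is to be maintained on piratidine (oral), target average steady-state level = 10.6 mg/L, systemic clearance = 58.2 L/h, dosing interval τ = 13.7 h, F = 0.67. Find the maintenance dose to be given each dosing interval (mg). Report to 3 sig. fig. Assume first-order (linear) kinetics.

At steady state, F × (Dose/τ) = Css × CL.
Dose = Css × CL × τ / F = 10.6 × 58.20 × 13.7 / 0.67 = 12610 mg

12600 mg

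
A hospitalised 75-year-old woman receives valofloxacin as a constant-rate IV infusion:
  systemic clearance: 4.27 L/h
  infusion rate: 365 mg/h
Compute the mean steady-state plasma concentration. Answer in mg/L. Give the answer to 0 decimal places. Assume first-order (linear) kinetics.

At steady state Css = R₀ / CL = 365 / 4.270 = 85.48 mg/L

85 mg/L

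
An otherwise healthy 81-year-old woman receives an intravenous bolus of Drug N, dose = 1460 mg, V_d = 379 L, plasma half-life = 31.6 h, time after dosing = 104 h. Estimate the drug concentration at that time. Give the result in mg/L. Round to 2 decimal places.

0.39 mg/L

C₀ = Dose / Vd = 1460 / 379 = 3.852 mg/L
k = ln2 / t½ = 0.693147 / 31.6 = 0.02194 h⁻¹
C = C₀ · e^(−k·t) = 3.852 × e^(−0.02194 × 104)
  = 3.852 × 0.1021 = 0.3933 mg/L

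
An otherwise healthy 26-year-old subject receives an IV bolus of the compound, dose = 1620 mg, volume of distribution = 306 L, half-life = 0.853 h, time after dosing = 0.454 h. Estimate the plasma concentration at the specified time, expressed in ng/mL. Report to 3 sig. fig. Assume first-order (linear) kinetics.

3660 ng/mL

C₀ = Dose / Vd = 1620 / 306 = 5.294 mg/L
k = ln2 / t½ = 0.693147 / 0.853 = 0.8126 h⁻¹
C = C₀ · e^(−k·t) = 5.294 × e^(−0.8126 × 0.454)
  = 5.294 × 0.6915 = 3.661 mg/L
Convert: 3.661 mg/L × 1000 = 3661 ng/mL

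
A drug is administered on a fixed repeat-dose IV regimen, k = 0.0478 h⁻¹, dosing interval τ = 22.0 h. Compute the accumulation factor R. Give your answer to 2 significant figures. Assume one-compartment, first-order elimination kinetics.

1.5

e^(−kτ) = e^(−0.04780 × 22.0) = 0.3494
Accumulation ratio R = 1 / (1 − e^(−kτ)) = 1 / (1 − 0.3494) = 1.537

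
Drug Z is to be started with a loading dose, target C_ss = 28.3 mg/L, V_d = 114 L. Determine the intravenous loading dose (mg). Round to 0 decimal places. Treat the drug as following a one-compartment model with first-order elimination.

3226 mg

LD = Css × Vd = 28.3 × 114 = 3226 mg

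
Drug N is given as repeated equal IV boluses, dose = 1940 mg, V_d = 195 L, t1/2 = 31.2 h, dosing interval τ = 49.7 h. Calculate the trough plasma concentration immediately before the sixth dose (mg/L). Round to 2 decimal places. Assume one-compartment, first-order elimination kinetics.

C₀ per dose = Dose / Vd = 1940 / 195 = 9.949 mg/L
k = ln2 / t½ = 0.693147 / 31.2 = 0.02222 h⁻¹
Fraction remaining after one interval: r = e^(−kτ) = e^(−0.02222 × 49.7) = 0.3314
Before dose 6, 5 doses have been given (aged 1τ, 2τ, 3τ, 4τ, 5τ).
C_trough = C₀ × (r + r² + … + r^5) = C₀ × r(1−r^5)/(1−r)
        = 9.949 × 0.3314 × (1 − 0.003997) / (1 − 0.3314) = 4.912 mg/L

4.91 mg/L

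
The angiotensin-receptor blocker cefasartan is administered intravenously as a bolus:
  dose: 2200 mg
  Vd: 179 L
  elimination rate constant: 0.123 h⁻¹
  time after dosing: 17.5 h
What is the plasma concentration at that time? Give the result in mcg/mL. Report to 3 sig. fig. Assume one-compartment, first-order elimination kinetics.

1.43 mcg/mL

C₀ = Dose / Vd = 2200 / 179 = 12.29 mg/L
C = C₀ · e^(−k·t) = 12.29 × e^(−0.1230 × 17.5)
  = 12.29 × 0.1162 = 1.428 mg/L
(1.428 mg/L = 1.428 mcg/mL)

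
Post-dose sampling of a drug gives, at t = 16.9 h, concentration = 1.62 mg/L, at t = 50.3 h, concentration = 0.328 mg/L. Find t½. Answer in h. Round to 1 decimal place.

k = ln(C₁/C₂) / (t₂ − t₁) = ln(1.62/0.328) / (50.3 − 16.9)
  = 1.597 / 33.40 = 0.04781 h⁻¹
t½ = ln2 / k = 0.693147 / 0.04781 = 14.50 h

14.5 h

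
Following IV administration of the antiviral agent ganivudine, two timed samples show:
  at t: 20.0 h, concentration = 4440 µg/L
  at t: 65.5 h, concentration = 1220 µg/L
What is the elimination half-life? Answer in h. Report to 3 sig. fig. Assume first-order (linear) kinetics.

k = ln(C₁/C₂) / (t₂ − t₁) = ln(4440/1220) / (65.5 − 20.0)
  = 1.292 / 45.50 = 0.02840 h⁻¹
t½ = ln2 / k = 0.693147 / 0.02840 = 24.41 h

24.4 h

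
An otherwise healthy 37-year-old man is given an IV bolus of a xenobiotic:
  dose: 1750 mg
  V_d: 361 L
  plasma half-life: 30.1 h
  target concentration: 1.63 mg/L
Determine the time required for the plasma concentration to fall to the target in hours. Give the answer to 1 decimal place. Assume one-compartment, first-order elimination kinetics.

47.3 h

C₀ = Dose / Vd = 1750 / 361 = 4.848 mg/L
k = ln2 / t½ = 0.693147 / 30.1 = 0.02303 h⁻¹
t = ln(C₀ / C) / k = ln(4.848 / 1.63) / 0.02303
  = ln(2.974) / 0.02303 = 1.090 / 0.02303 = 47.33 h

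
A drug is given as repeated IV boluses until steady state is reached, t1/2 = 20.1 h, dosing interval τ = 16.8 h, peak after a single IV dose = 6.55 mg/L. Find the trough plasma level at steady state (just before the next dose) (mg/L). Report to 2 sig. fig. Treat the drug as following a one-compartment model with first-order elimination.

8.3 mg/L

k = ln2 / t½ = 0.693147 / 20.1 = 0.03448 h⁻¹
e^(−kτ) = e^(−0.03448 × 16.8) = 0.5603
Accumulation ratio R = 1 / (1 − e^(−kτ)) = 1 / (1 − 0.5603) = 2.274
Steady-state trough = C₀ × R × e^(−kτ) = 6.55 × 2.274 × 0.5603 = 8.346 mg/L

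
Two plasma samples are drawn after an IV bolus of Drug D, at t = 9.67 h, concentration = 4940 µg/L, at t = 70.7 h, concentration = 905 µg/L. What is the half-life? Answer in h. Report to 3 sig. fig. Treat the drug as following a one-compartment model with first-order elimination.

24.9 h

k = ln(C₁/C₂) / (t₂ − t₁) = ln(4940/905) / (70.7 − 9.67)
  = 1.697 / 61.03 = 0.02781 h⁻¹
t½ = ln2 / k = 0.693147 / 0.02781 = 24.92 h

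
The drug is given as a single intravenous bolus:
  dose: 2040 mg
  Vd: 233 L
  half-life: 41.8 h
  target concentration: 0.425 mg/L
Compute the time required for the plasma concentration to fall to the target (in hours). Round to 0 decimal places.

C₀ = Dose / Vd = 2040 / 233 = 8.755 mg/L
k = ln2 / t½ = 0.693147 / 41.8 = 0.01658 h⁻¹
t = ln(C₀ / C) / k = ln(8.755 / 0.425) / 0.01658
  = ln(20.60) / 0.01658 = 3.025 / 0.01658 = 182.4 h

182 h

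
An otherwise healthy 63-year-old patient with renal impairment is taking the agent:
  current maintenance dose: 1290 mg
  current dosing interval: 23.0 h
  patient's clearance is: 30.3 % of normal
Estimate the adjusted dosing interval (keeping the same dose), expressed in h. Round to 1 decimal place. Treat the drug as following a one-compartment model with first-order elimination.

To keep the same average steady-state level, dosing rate must scale with clearance.
CL ratio = 30.3 / 100 = 0.3030
New interval (same dose) = 23.0 / 0.3030 = 75.91 h

75.9 h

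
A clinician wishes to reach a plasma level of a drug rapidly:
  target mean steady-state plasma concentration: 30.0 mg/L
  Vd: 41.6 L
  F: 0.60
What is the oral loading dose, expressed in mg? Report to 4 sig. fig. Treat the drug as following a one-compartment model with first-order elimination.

LD = Css × Vd / F = 30.0 × 41.6 / 0.60 = 2080 mg

2080 mg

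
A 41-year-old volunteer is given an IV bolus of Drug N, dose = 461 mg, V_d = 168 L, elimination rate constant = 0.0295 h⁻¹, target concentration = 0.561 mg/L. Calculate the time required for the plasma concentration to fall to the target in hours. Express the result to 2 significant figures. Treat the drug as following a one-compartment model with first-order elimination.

C₀ = Dose / Vd = 461.0 / 168 = 2.744 mg/L
t = ln(C₀ / C) / k = ln(2.744 / 0.561) / 0.02950
  = ln(4.891) / 0.02950 = 1.587 / 0.02950 = 53.80 h

54 h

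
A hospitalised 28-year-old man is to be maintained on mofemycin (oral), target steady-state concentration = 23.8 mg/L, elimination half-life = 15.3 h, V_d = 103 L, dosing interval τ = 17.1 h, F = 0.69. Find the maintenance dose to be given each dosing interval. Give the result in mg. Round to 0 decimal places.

k = ln2 / t½ = 0.693147 / 15.3 = 0.04530 h⁻¹
CL = k × Vd = 0.04530 × 103 = 4.666 L/h
At steady state, F × (Dose/τ) = Css × CL.
Dose = Css × CL × τ / F = 23.8 × 4.666 × 17.1 / 0.69 = 2752 mg

2752 mg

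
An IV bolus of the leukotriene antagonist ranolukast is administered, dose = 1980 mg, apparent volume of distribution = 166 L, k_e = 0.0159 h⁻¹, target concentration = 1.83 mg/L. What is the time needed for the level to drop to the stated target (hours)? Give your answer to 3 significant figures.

C₀ = Dose / Vd = 1980 / 166 = 11.93 mg/L
t = ln(C₀ / C) / k = ln(11.93 / 1.83) / 0.01590
  = ln(6.519) / 0.01590 = 1.875 / 0.01590 = 117.9 h

118 h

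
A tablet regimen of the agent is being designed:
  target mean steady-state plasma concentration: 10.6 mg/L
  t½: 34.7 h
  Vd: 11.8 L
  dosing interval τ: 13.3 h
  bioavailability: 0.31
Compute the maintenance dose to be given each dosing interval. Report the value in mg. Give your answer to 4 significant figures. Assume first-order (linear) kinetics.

107.2 mg

k = ln2 / t½ = 0.693147 / 34.7 = 0.01998 h⁻¹
CL = k × Vd = 0.01998 × 11.8 = 0.2358 L/h
At steady state, F × (Dose/τ) = Css × CL.
Dose = Css × CL × τ / F = 10.6 × 0.2358 × 13.3 / 0.31 = 107.2 mg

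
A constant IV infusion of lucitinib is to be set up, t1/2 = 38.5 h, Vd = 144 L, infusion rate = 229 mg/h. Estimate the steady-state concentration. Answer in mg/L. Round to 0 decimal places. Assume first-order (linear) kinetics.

k = ln2 / t½ = 0.693147 / 38.5 = 0.01800 h⁻¹
CL = k × Vd = 0.01800 × 144 = 2.592 L/h
At steady state Css = R₀ / CL = 229 / 2.592 = 88.35 mg/L

88 mg/L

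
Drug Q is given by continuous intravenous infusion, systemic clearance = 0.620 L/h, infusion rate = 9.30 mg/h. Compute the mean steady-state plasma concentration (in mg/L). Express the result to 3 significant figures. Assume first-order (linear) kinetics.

At steady state Css = R₀ / CL = 9.30 / 0.6200 = 15.00 mg/L

15.0 mg/L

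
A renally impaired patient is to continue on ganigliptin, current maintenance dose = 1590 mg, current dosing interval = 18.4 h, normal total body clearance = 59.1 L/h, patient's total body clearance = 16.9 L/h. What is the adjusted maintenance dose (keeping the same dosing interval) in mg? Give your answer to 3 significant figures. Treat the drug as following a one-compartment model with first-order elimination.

To keep the same average steady-state level, dosing rate must scale with clearance.
CL ratio = 16.9 / 59.1 = 0.2860
New dose (same interval) = 1590 × 0.2860 = 454.7 mg

455 mg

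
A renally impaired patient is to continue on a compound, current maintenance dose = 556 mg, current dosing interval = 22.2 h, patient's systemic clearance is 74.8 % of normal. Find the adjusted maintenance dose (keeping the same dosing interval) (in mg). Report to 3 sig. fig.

416 mg

To keep the same average steady-state level, dosing rate must scale with clearance.
CL ratio = 74.8 / 100 = 0.7480
New dose (same interval) = 556 × 0.7480 = 415.9 mg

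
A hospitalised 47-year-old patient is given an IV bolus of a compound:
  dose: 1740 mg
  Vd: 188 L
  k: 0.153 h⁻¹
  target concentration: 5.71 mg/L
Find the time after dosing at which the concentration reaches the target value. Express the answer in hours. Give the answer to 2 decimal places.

3.16 h

C₀ = Dose / Vd = 1740 / 188 = 9.255 mg/L
t = ln(C₀ / C) / k = ln(9.255 / 5.71) / 0.1530
  = ln(1.621) / 0.1530 = 0.4830 / 0.1530 = 3.157 h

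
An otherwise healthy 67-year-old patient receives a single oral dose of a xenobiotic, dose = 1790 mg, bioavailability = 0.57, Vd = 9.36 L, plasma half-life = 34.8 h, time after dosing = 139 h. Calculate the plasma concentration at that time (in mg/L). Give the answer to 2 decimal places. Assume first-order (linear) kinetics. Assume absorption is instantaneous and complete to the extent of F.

Amount reaching circulation = F × Dose = 0.57 × 1790 = 1020 mg
C₀ = F·Dose / Vd = 1020 / 9.36 = 109.0 mg/L
k = ln2 / t½ = 0.693147 / 34.8 = 0.01992 h⁻¹
C = C₀ · e^(−k·t) = 109.0 × e^(−0.01992 × 139)
  = 109.0 × 0.06273 = 6.838 mg/L

6.84 mg/L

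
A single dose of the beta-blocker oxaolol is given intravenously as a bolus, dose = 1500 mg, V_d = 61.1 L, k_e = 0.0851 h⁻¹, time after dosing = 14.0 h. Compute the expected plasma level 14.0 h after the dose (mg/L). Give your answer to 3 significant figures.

C₀ = Dose / Vd = 1500 / 61.1 = 24.55 mg/L
C = C₀ · e^(−k·t) = 24.55 × e^(−0.08510 × 14.0)
  = 24.55 × 0.3038 = 7.458 mg/L

7.46 mg/L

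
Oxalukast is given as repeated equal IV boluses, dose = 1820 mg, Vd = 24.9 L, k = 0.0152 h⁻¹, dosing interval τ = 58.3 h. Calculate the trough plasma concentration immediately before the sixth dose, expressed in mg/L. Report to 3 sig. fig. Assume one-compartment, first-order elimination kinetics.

C₀ per dose = Dose / Vd = 1820 / 24.9 = 73.09 mg/L
Fraction remaining after one interval: r = e^(−kτ) = e^(−0.01520 × 58.3) = 0.4122
Before dose 6, 5 doses have been given (aged 1τ, 2τ, 3τ, 4τ, 5τ).
C_trough = C₀ × (r + r² + … + r^5) = C₀ × r(1−r^5)/(1−r)
        = 73.09 × 0.4122 × (1 − 0.01190) / (1 − 0.4122) = 50.65 mg/L

50.7 mg/L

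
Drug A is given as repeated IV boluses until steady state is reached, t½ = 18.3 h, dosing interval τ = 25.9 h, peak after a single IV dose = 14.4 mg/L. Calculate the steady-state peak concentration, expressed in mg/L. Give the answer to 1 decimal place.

23.0 mg/L

k = ln2 / t½ = 0.693147 / 18.3 = 0.03788 h⁻¹
e^(−kτ) = e^(−0.03788 × 25.9) = 0.3749
Accumulation ratio R = 1 / (1 − e^(−kτ)) = 1 / (1 − 0.3749) = 1.600
Steady-state peak = C₀ × R = 14.4 × 1.600 = 23.04 mg/L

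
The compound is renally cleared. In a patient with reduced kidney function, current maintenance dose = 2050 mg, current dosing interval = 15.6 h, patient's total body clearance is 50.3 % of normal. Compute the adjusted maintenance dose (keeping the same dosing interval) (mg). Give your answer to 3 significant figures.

1030 mg

To keep the same average steady-state level, dosing rate must scale with clearance.
CL ratio = 50.3 / 100 = 0.5030
New dose (same interval) = 2050 × 0.5030 = 1031 mg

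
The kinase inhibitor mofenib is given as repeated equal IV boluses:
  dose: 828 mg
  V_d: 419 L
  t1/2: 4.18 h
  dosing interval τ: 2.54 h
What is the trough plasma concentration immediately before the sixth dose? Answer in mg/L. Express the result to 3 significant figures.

3.31 mg/L

C₀ per dose = Dose / Vd = 828 / 419 = 1.976 mg/L
k = ln2 / t½ = 0.693147 / 4.18 = 0.1658 h⁻¹
Fraction remaining after one interval: r = e^(−kτ) = e^(−0.1658 × 2.54) = 0.6563
Before dose 6, 5 doses have been given (aged 1τ, 2τ, 3τ, 4τ, 5τ).
C_trough = C₀ × (r + r² + … + r^5) = C₀ × r(1−r^5)/(1−r)
        = 1.976 × 0.6563 × (1 − 0.1218) / (1 − 0.6563) = 3.314 mg/L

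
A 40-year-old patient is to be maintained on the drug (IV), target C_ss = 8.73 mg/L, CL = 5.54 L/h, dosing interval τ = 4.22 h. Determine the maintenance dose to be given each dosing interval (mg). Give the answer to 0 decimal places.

At steady state, Dose/τ = Css × CL.
Dose = Css × CL × τ = 8.73 × 5.540 × 4.22 = 204.1 mg

204 mg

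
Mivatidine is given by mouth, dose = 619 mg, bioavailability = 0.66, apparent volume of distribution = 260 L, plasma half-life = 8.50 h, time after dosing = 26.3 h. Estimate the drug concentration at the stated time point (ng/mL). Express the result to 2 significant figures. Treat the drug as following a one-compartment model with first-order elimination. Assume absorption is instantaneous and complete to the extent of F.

Amount reaching circulation = F × Dose = 0.66 × 619.0 = 408.5 mg
C₀ = F·Dose / Vd = 408.5 / 260 = 1.571 mg/L
k = ln2 / t½ = 0.693147 / 8.50 = 0.08155 h⁻¹
C = C₀ · e^(−k·t) = 1.571 × e^(−0.08155 × 26.3)
  = 1.571 × 0.1171 = 0.1840 mg/L
Convert: 0.1840 mg/L × 1000 = 184.0 ng/mL

180 ng/mL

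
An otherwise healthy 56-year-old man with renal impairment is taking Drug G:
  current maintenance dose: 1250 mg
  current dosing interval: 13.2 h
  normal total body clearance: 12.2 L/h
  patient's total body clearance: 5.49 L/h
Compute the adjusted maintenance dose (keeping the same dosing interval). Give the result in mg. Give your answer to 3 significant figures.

563 mg

To keep the same average steady-state level, dosing rate must scale with clearance.
CL ratio = 5.49 / 12.2 = 0.4500
New dose (same interval) = 1250 × 0.4500 = 562.5 mg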